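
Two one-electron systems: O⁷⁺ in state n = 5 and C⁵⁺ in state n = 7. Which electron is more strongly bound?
O⁷⁺ at n = 5 (E = -34.8306 eV)

Using E_n = -13.6057 Z² / n² eV:

O⁷⁺ (Z = 8) at n = 5:
E = -13.6057 × 8² / 5² = -13.6057 × 64 / 25 = -34.8305920 eV

C⁵⁺ (Z = 6) at n = 7:
E = -13.6057 × 6² / 7² = -13.6057 × 36 / 49 = -9.9960245 eV

Since -34.8305920 eV < -9.9960245 eV,
O⁷⁺ at n = 5 is more tightly bound (requires more energy to ionize).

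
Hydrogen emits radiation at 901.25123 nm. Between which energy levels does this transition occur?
n = 10 → n = 3

First, find the photon energy from the wavelength (hc = 1239.84 eV·nm):
E = hc/λ = 1239.84 eV·nm / 901.25123 nm = 1.3756874 eV

The energy levels of hydrogen satisfy E_n = -13.6057 / n² eV, so an emission n_i → n_f releases
ΔE = 13.6057 × (1/n_f² − 1/n_i²) eV.

Setting ΔE equal to the photon energy:
1/n_f² − 1/n_i² = 1.3756874 / 13.6057 = 0.10111111

Since 1/n_i² must be positive, we need 1/n_f² > 0.10111111, i.e. n_f ≤ 3. For each allowed n_f, solve n_i = (1/n_f² − 0.10111111)^(−1/2) and check whether it is a whole number:
  n_f = 1: 1/n_i² = 1.00000000 − 0.10111111 = 0.89888889 → n_i = 1.055  (not an integer) ✗
  n_f = 2: 1/n_i² = 0.25000000 − 0.10111111 = 0.14888889 → n_i = 2.592  (not an integer) ✗
  n_f = 3: 1/n_i² = 0.11111111 − 0.10111111 = 0.01000000 → n_i = 10.000  → integer, n_i = 10 ✓

Only n_f = 3 gives an integer upper level, n_i = 10.

The transition is from n = 10 to n = 3 (emission).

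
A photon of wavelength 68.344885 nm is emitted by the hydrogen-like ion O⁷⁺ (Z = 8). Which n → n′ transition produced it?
n = 12 → n = 6

First, find the photon energy from the wavelength (hc = 1239.84 eV·nm):
E = hc/λ = 1239.84 eV·nm / 68.344885 nm = 18.140933 eV

The energy levels of O⁷⁺ satisfy E_n = -13.6057 × 8² / n² eV, so an emission n_i → n_f releases
ΔE = 13.6057 × 8² × (1/n_f² − 1/n_i²) eV.

Setting ΔE equal to the photon energy:
1/n_f² − 1/n_i² = 18.140933 / (13.6057 × 8²) = 0.020833333

Since 1/n_i² must be positive, we need 1/n_f² > 0.020833333, i.e. n_f ≤ 6. For each allowed n_f, solve n_i = (1/n_f² − 0.020833333)^(−1/2) and check whether it is a whole number:
  n_f = 1: 1/n_i² = 1.000000000 − 0.020833333 = 0.979166667 → n_i = 1.011  (not an integer) ✗
  n_f = 2: 1/n_i² = 0.250000000 − 0.020833333 = 0.229166667 → n_i = 2.089  (not an integer) ✗
  n_f = 3: 1/n_i² = 0.111111111 − 0.020833333 = 0.090277778 → n_i = 3.328  (not an integer) ✗
  n_f = 4: 1/n_i² = 0.062500000 − 0.020833333 = 0.041666667 → n_i = 4.899  (not an integer) ✗
  n_f = 5: 1/n_i² = 0.040000000 − 0.020833333 = 0.019166667 → n_i = 7.223  (not an integer) ✗
  n_f = 6: 1/n_i² = 0.027777778 − 0.020833333 = 0.006944445 → n_i = 12.000  → integer, n_i = 12 ✓

Only n_f = 6 gives an integer upper level, n_i = 12.

The transition is from n = 12 to n = 6 (emission).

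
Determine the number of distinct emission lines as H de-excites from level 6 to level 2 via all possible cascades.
10

The electron can occupy levels n = 2, 3, ..., 6 during de-excitation — that is m = 6 - 2 + 1 = 5 distinct levels.

The number of distinct spectral lines equals the number of ways to choose 2 of these m levels (each pair gives one possible emission transition):

Number of lines = m(m-1)/2 = 5×4/2 = 10

These correspond to all possible transitions between the 5 levels:
6 → 5, 6 → 4, 6 → 3, 6 → 2, 5 → 4, 5 → 3, 5 → 2, 4 → 3...

Each transition produces a photon with a unique energy (and thus wavelength). This count does not depend on Z.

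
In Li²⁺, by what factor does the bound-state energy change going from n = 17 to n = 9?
3.567901

Using E_n = -13.6057 Z² / n² eV with Z = 3:

E_9 = -13.6057 × 3² / 9² = -122.4513 / 81 = -1.511744444444 eV
E_17 = -13.6057 × 3² / 17² = -122.4513 / 289 = -0.423706920415 eV

The ratio is:
E_9/E_17 = (-1.511744444444) / (-0.423706920415)
E_9/E_17 = (-122.4513/81) / (-122.4513/289)
E_9/E_17 = 289/81
E_9/E_17 = 3.567901
(Note: the Z² factors cancel in the ratio.)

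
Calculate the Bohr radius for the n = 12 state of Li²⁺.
2.5401 nm (or 25.4005 Å)

The Bohr radius formula is:
r_n = n² a₀ / Z

where a₀ = 0.0529177 nm is the Bohr radius.

For Li²⁺ (Z = 3) at n = 12:
r_12 = 12² × 0.0529177 nm / 3
r_12 = 144 × 0.0529177 nm / 3
r_12 = 7.62015 nm / 3
r_12 = 2.5401 nm

The electron orbits at approximately 2.5401 nm from the nucleus.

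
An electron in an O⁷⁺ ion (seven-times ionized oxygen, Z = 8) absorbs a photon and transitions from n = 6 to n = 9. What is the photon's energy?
13.44 eV

The energy levels of a hydrogen-like atom are E_n = -13.6057 Z² eV / n².

Energy at n = 6: E_6 = -13.6057 × 8² / 6² = -24.18791 eV
Energy at n = 9: E_9 = -13.6057 × 8² / 9² = -10.75018 eV

The excitation energy is the difference:
ΔE = E_9 - E_6
ΔE = -10.75018 - (-24.18791)
ΔE = 13.44 eV

Since this is positive, energy must be absorbed (photon absorption).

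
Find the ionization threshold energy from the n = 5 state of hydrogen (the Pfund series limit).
0.5442 eV

The series limit corresponds to the transition from n = ∞ to n = 5.
This is the highest energy (shortest wavelength) transition in the Pfund series.

E_∞ = 0 eV
E_5 = -13.6057 / 5² = -0.5442 eV

Energy at series limit:
ΔE = E_∞ - E_5 = 0 - (-0.5442) = 0.5442 eV

This energy equals the ionization energy from the n = 5 state of hydrogen.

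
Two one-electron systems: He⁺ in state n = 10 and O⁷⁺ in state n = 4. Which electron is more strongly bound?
O⁷⁺ at n = 4 (E = -54.422800 eV)

Using E_n = -13.6057 Z² / n² eV:

He⁺ (Z = 2) at n = 10:
E = -13.6057 × 2² / 10² = -13.6057 × 4 / 100 = -0.544228000 eV

O⁷⁺ (Z = 8) at n = 4:
E = -13.6057 × 8² / 4² = -13.6057 × 64 / 16 = -54.422800000 eV

Since -54.422800000 eV < -0.544228000 eV,
O⁷⁺ at n = 4 is more tightly bound (requires more energy to ionize).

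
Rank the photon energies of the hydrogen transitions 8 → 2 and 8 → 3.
8 → 2

Calculate the energy for each transition:

Transition 8 → 2:
ΔE₁ = |E_2 - E_8| = |-13.6057/2² - (-13.6057/8²)|
ΔE₁ = |-3.401425000000 - (-0.212589062500)| = 3.188835938 eV

Transition 8 → 3:
ΔE₂ = |E_3 - E_8| = |-13.6057/3² - (-13.6057/8²)|
ΔE₂ = |-1.511744444444 - (-0.212589062500)| = 1.299155382 eV

Since 3.188835938 eV > 1.299155382 eV, the transition 8 → 2 emits the more energetic photon.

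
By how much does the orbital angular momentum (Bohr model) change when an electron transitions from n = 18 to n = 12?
6.33e-34 J·s (or 6ℏ)

In the Bohr model, L_n = nℏ where ℏ = 1.0546e-34 J·s.

L_18 = 18ℏ = 1.8983e-33 J·s
L_12 = 12ℏ = 1.2655e-33 J·s

ΔL = L_18 - L_12 = (18 - 12)ℏ = 6ℏ
ΔL = 6 × 1.0546e-34 J·s = 6.33e-34 J·s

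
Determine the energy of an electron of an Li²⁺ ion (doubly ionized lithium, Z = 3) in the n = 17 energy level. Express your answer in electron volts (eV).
-0.423707 eV

The energy levels of a hydrogen-like atom are given by:
E_n = -13.6057 Z² / n² eV  (with Z = 3 for Li²⁺)

For n = 17:
E_17 = -13.6057 × 3² / 17²
E_17 = -13.6057 × 9 / 289
E_17 = -0.423707 eV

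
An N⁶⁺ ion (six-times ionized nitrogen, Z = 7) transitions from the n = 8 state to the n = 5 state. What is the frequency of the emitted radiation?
3.929e+15 Hz

First, find the transition energy:
E_8 = -13.6057 × 7² / 8² = -10.4168641 eV
E_5 = -13.6057 × 7² / 5² = -26.6671720 eV
|ΔE| = |E_5 - E_8| = 16.2503079 eV

Convert to Joules: E = 16.2503079 eV × (1.602177 × 10⁻¹⁹ J/eV) = 2.60359e-18 J

Using E = hf:
f = E/h = 2.60359e-18 J / (6.62607 × 10⁻³⁴ J·s)
f = 3.929e+15 Hz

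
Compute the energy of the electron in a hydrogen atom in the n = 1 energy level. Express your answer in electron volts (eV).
-13.61 eV

The energy levels of a hydrogen-like atom are given by:
E_n = -13.6057 eV / n²

For n = 1:
E_1 = -13.6057 eV / 1²
E_1 = -13.6057 eV / 1
E_1 = -13.61 eV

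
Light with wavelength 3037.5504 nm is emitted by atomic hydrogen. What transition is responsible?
n = 10 → n = 5

First, find the photon energy from the wavelength (hc = 1239.84 eV·nm):
E = hc/λ = 1239.84 eV·nm / 3037.5504 nm = 0.40817101 eV

The energy levels of hydrogen satisfy E_n = -13.6057 / n² eV, so an emission n_i → n_f releases
ΔE = 13.6057 × (1/n_f² − 1/n_i²) eV.

Setting ΔE equal to the photon energy:
1/n_f² − 1/n_i² = 0.40817101 / 13.6057 = 0.030000001

Since 1/n_i² must be positive, we need 1/n_f² > 0.030000001, i.e. n_f ≤ 5. For each allowed n_f, solve n_i = (1/n_f² − 0.030000001)^(−1/2) and check whether it is a whole number:
  n_f = 1: 1/n_i² = 1.000000000 − 0.030000001 = 0.969999999 → n_i = 1.015  (not an integer) ✗
  n_f = 2: 1/n_i² = 0.250000000 − 0.030000001 = 0.219999999 → n_i = 2.132  (not an integer) ✗
  n_f = 3: 1/n_i² = 0.111111111 − 0.030000001 = 0.081111110 → n_i = 3.511  (not an integer) ✗
  n_f = 4: 1/n_i² = 0.062500000 − 0.030000001 = 0.032499999 → n_i = 5.547  (not an integer) ✗
  n_f = 5: 1/n_i² = 0.040000000 − 0.030000001 = 0.009999999 → n_i = 10.000  → integer, n_i = 10 ✓

Only n_f = 5 gives an integer upper level, n_i = 10.

The transition is from n = 10 to n = 5 (emission).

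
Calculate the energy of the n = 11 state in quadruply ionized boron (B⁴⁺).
-2.81110 eV

For hydrogen-like ions, the energy levels scale with Z²:
E_n = -13.6057 Z² / n² eV

For B⁴⁺ (Z = 5) at n = 11:
E_11 = -13.6057 × 5² / 11²
E_11 = -13.6057 × 25 / 121
E_11 = -340.1425 / 121
E_11 = -2.81110 eV

The energy is 25 times more negative than hydrogen at the same n due to the stronger nuclear charge.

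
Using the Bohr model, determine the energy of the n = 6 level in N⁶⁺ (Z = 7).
-18.518869 eV

For hydrogen-like ions, the energy levels scale with Z²:
E_n = -13.6057 Z² / n² eV

For N⁶⁺ (Z = 7) at n = 6:
E_6 = -13.6057 × 7² / 6²
E_6 = -13.6057 × 49 / 36
E_6 = -666.6793 / 36
E_6 = -18.518869 eV

The energy is 49 times more negative than hydrogen at the same n due to the stronger nuclear charge.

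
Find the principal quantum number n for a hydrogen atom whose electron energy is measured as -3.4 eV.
n = 2

The exact energy levels follow E_n = -13.6057 eV / n².

The measured value (-3.4 eV) is reported to only 2 significant figures, so we must test candidate n values and see which one matches to that precision.

Candidate energies:
  n = 1:  E = -13.6057/1² = -13.60570 eV
  n = 2:  E = -13.6057/2² = -3.40143 eV  ← matches
  n = 3:  E = -13.6057/3² = -1.51174 eV
  n = 4:  E = -13.6057/4² = -0.85036 eV

Checking against the measurement of -3.4 eV (2 sig figs), only n = 2 agrees:
E_2 = -3.40143 eV, which rounds to -3.4 eV ✓

Therefore n = 2.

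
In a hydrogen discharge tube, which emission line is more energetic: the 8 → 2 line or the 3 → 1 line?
3 → 1

Calculate the energy for each transition:

Transition 8 → 2:
ΔE₁ = |E_2 - E_8| = |-13.6057/2² - (-13.6057/8²)|
ΔE₁ = |-3.40142500000 - (-0.21258906250)| = 3.18883594 eV

Transition 3 → 1:
ΔE₂ = |E_1 - E_3| = |-13.6057/1² - (-13.6057/3²)|
ΔE₂ = |-13.60570000000 - (-1.51174444444)| = 12.09395556 eV

Since 12.09395556 eV > 3.18883594 eV, the transition 3 → 1 emits the more energetic photon.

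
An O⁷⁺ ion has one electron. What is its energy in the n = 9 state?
-10.75 eV

For hydrogen-like ions, the energy levels scale with Z²:
E_n = -13.6057 Z² / n² eV

For O⁷⁺ (Z = 8) at n = 9:
E_9 = -13.6057 × 8² / 9²
E_9 = -13.6057 × 64 / 81
E_9 = -870.7648 / 81
E_9 = -10.75 eV

The energy is 64 times more negative than hydrogen at the same n due to the stronger nuclear charge.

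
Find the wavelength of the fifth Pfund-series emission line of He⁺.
759.38761 nm

The lines of a series are numbered from the longest wavelength (smallest ΔE) outward; the fifth line is the transition from n = n_f + 5 to n_f.
The Pfund series has all transitions ending at n_f = 5.

For He⁺ (Z = 2), the fifth line (ε-line) is the jump from n = 10 to n = 5:
E_10 = -13.6057 × 2² / 10² = -0.544228000 eV
E_5 = -13.6057 × 2² / 5² = -2.176912000 eV
ΔE = E_10 - E_5 = 1.632684000 eV

λ = hc/E = 1239.84 eV·nm / 1.632684000 eV
λ = 759.38761 nm

This is the ε-line of the Pfund series in He⁺.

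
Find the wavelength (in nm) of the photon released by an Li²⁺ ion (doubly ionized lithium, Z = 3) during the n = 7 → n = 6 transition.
1373.91 nm

First, find the transition energy using E_n = -13.6057 Z² / n² eV:
E_7 = -13.6057 × 3² / 7² = -2.49900612 eV
E_6 = -13.6057 × 3² / 6² = -3.40142500 eV

Photon energy: |ΔE| = |E_6 - E_7| = 0.90241888 eV

Convert to wavelength using E = hc/λ with hc = 1239.84 eV·nm:
λ = hc/E = 1239.84 eV·nm / 0.90241888 eV
λ = 1373.91 nm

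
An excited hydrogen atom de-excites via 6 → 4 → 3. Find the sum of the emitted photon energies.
1.133808 eV

The energy levels of hydrogen are E_n = -13.6057 / n² eV.

First transition (6 → 4):
ΔE₁ = |E_4 - E_6|
ΔE₁ = |-0.850356250000 - (-0.377936111111)| = 0.472420139 eV

Second transition (4 → 3):
ΔE₂ = |E_3 - E_4|
ΔE₂ = |-1.511744444444 - (-0.850356250000)| = 0.661388194 eV

Total energy released:
E_total = ΔE₁ + ΔE₂ = 0.472420139 + 0.661388194 = 1.133808 eV

Note: This equals the direct transition 6 → 3: 1.133808 eV ✓
Energy is conserved regardless of the path taken.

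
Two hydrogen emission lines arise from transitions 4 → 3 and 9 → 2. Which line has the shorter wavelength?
9 → 2

Calculate the energy for each transition:

Transition 4 → 3:
ΔE₁ = |E_3 - E_4| = |-13.6057/3² - (-13.6057/4²)|
ΔE₁ = |-1.51174444 - (-0.85035625)| = 0.66139 eV

Transition 9 → 2:
ΔE₂ = |E_2 - E_9| = |-13.6057/2² - (-13.6057/9²)|
ΔE₂ = |-3.40142500 - (-0.16797160)| = 3.23345 eV

Since 3.23345 eV > 0.66139 eV, the transition 9 → 2 emits the more energetic photon.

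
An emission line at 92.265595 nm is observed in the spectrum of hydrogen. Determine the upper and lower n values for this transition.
n = 9 → n = 1

First, find the photon energy from the wavelength (hc = 1239.84 eV·nm):
E = hc/λ = 1239.84 eV·nm / 92.265595 nm = 13.437728 eV

The energy levels of hydrogen satisfy E_n = -13.6057 / n² eV, so an emission n_i → n_f releases
ΔE = 13.6057 × (1/n_f² − 1/n_i²) eV.

Setting ΔE equal to the photon energy:
1/n_f² − 1/n_i² = 13.437728 / 13.6057 = 0.98765429

Since 1/n_i² must be positive, we need 1/n_f² > 0.98765429, i.e. n_f ≤ 1. For each allowed n_f, solve n_i = (1/n_f² − 0.98765429)^(−1/2) and check whether it is a whole number:
  n_f = 1: 1/n_i² = 1.00000000 − 0.98765429 = 0.01234571 → n_i = 9.000  → integer, n_i = 9 ✓

Only n_f = 1 gives an integer upper level, n_i = 9.

The transition is from n = 9 to n = 1 (emission).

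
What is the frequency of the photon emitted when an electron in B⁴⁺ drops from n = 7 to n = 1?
8.0568e+16 Hz

First, find the transition energy:
E_7 = -13.6057 × 5² / 7² = -6.941684 eV
E_1 = -13.6057 × 5² / 1² = -340.142500 eV
|ΔE| = |E_1 - E_7| = 333.200816 eV

Convert to Joules: E = 333.200816 eV × (1.602177 × 10⁻¹⁹ J/eV) = 5.338467e-17 J

Using E = hf:
f = E/h = 5.338467e-17 J / (6.62607 × 10⁻³⁴ J·s)
f = 8.0568e+16 Hz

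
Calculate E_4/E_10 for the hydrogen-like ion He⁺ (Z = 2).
6.2500

Using E_n = -13.6057 Z² / n² eV with Z = 2:

E_4 = -13.6057 × 2² / 4² = -54.4228 / 16 = -3.4014250000 eV
E_10 = -13.6057 × 2² / 10² = -54.4228 / 100 = -0.5442280000 eV

The ratio is:
E_4/E_10 = (-3.4014250000) / (-0.5442280000)
E_4/E_10 = (-54.4228/16) / (-54.4228/100)
E_4/E_10 = 100/16
E_4/E_10 = 6.2500
(Note: the Z² factors cancel in the ratio.)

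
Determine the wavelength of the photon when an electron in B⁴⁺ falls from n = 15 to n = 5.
102.5173 nm

First, find the transition energy using E_n = -13.6057 Z² / n² eV:
E_15 = -13.6057 × 5² / 15² = -1.5117444 eV
E_5 = -13.6057 × 5² / 5² = -13.6057000 eV

Photon energy: |ΔE| = |E_5 - E_15| = 12.0939556 eV

Convert to wavelength using E = hc/λ with hc = 1239.84 eV·nm:
λ = hc/E = 1239.84 eV·nm / 12.0939556 eV
λ = 102.5173 nm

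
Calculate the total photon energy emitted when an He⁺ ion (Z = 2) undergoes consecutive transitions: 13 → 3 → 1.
54.100772 eV

The energy levels of He⁺ are E_n = -13.6057 × 2² / n² eV.

First transition (13 → 3):
ΔE₁ = |E_3 - E_13|
ΔE₁ = |-6.046977777778 - (-0.322028402367)| = 5.724949375 eV

Second transition (3 → 1):
ΔE₂ = |E_1 - E_3|
ΔE₂ = |-54.422800000000 - (-6.046977777778)| = 48.375822222 eV

Total energy released:
E_total = ΔE₁ + ΔE₂ = 5.724949375 + 48.375822222 = 54.100772 eV

Note: This equals the direct transition 13 → 1: 54.100772 eV ✓
Energy is conserved regardless of the path taken.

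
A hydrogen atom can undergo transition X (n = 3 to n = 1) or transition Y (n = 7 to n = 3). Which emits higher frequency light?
3 → 1

Calculate the energy for each transition:

Transition 3 → 1:
ΔE₁ = |E_1 - E_3| = |-13.6057/1² - (-13.6057/3²)|
ΔE₁ = |-13.605700000000 - (-1.511744444444)| = 12.093955556 eV

Transition 7 → 3:
ΔE₂ = |E_3 - E_7| = |-13.6057/3² - (-13.6057/7²)|
ΔE₂ = |-1.511744444444 - (-0.277667346939)| = 1.234077098 eV

Since 12.093955556 eV > 1.234077098 eV, the transition 3 → 1 emits the more energetic photon.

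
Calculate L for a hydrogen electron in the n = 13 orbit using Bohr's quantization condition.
1.37e-33 J·s (or 13ℏ)

In the Bohr model, angular momentum is quantized:
L = nℏ

where ℏ = h/(2π) = 1.0546e-34 J·s

For n = 13:
L = 13 × 1.0546e-34 J·s
L = 1.37e-33 J·s

This can also be written as L = 13ℏ.
The angular momentum is an integer multiple of the reduced Planck constant.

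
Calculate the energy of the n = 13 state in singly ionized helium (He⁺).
-0.3220 eV

For hydrogen-like ions, the energy levels scale with Z²:
E_n = -13.6057 Z² / n² eV

For He⁺ (Z = 2) at n = 13:
E_13 = -13.6057 × 2² / 13²
E_13 = -13.6057 × 4 / 169
E_13 = -54.4228 / 169
E_13 = -0.3220 eV

The energy is 4 times more negative than hydrogen at the same n due to the stronger nuclear charge.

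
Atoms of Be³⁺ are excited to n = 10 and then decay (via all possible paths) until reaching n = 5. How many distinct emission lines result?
15

The electron can occupy levels n = 5, 6, ..., 10 during de-excitation — that is m = 10 - 5 + 1 = 6 distinct levels.

The number of distinct spectral lines equals the number of ways to choose 2 of these m levels (each pair gives one possible emission transition):

Number of lines = m(m-1)/2 = 6×5/2 = 15

These correspond to all possible transitions between the 6 levels:
10 → 9, 10 → 8, 10 → 7, 10 → 6, 10 → 5, 9 → 8, 9 → 7, 9 → 6...

Each transition produces a photon with a unique energy (and thus wavelength). This count does not depend on Z.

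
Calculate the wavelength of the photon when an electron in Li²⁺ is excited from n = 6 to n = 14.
446.519914 nm

First, find the transition energy using E_n = -13.6057 Z² / n² eV:
E_6 = -13.6057 × 3² / 6² = -3.4014250000 eV
E_14 = -13.6057 × 3² / 14² = -0.6247515306 eV

Photon energy: |ΔE| = |E_14 - E_6| = 2.7766734694 eV

Convert to wavelength using E = hc/λ with hc = 1239.84 eV·nm:
λ = hc/E = 1239.84 eV·nm / 2.7766734694 eV
λ = 446.519914 nm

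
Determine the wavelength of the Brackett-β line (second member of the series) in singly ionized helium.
656.111 nm

The lines of a series are numbered from the longest wavelength (smallest ΔE) outward; the second line is the transition from n = n_f + 2 to n_f.
The Brackett series has all transitions ending at n_f = 4.

For He⁺ (Z = 2), the second line (β-line) is the jump from n = 6 to n = 4:
E_6 = -13.6057 × 2² / 6² = -1.5117444 eV
E_4 = -13.6057 × 2² / 4² = -3.4014250 eV
ΔE = E_6 - E_4 = 1.8896806 eV

λ = hc/E = 1239.84 eV·nm / 1.8896806 eV
λ = 656.111 nm

This is the β-line of the Brackett series in He⁺.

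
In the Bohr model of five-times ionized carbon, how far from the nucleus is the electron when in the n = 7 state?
0.4322 nm (or 4.3216 Å)

The Bohr radius formula is:
r_n = n² a₀ / Z

where a₀ = 0.0529177 nm is the Bohr radius.

For C⁵⁺ (Z = 6) at n = 7:
r_7 = 7² × 0.0529177 nm / 6
r_7 = 49 × 0.0529177 nm / 6
r_7 = 2.59297 nm / 6
r_7 = 0.4322 nm

The electron orbits at approximately 0.4322 nm from the nucleus.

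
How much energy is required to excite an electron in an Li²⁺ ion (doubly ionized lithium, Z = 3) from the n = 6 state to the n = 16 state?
2.9231 eV

The energy levels of a hydrogen-like atom are E_n = -13.6057 Z² eV / n².

Energy at n = 6: E_6 = -13.6057 × 3² / 6² = -3.4014250 eV
Energy at n = 16: E_16 = -13.6057 × 3² / 16² = -0.4783254 eV

The excitation energy is the difference:
ΔE = E_16 - E_6
ΔE = -0.4783254 - (-3.4014250)
ΔE = 2.9231 eV

Since this is positive, energy must be absorbed (photon absorption).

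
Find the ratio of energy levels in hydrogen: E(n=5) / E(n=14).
7.8400

Using E_n = -13.6057 Z² / n² eV with Z = 1:

E_5 = -13.6057 / 5² = -13.6057 / 25 = -0.5442280000 eV
E_14 = -13.6057 / 14² = -13.6057 / 196 = -0.0694168367 eV

The ratio is:
E_5/E_14 = (-0.5442280000) / (-0.0694168367)
E_5/E_14 = (-13.6057/25) / (-13.6057/196)
E_5/E_14 = 196/25
E_5/E_14 = 7.8400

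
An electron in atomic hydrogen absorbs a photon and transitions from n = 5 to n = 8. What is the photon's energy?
0.33164 eV

The energy levels of a hydrogen-like atom are E_n = -13.6057 eV / n².

Energy at n = 5: E_5 = -13.6057 / 5² = -0.54422800 eV
Energy at n = 8: E_8 = -13.6057 / 8² = -0.21258906 eV

The excitation energy is the difference:
ΔE = E_8 - E_5
ΔE = -0.21258906 - (-0.54422800)
ΔE = 0.33164 eV

Since this is positive, energy must be absorbed (photon absorption).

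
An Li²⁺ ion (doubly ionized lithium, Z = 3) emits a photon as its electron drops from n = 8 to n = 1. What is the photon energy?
120.538 eV

The energy levels are E_n = -13.6057 Z² eV / n².

Energy at n = 8: E_8 = -13.6057 × 3² / 8² = -1.913302 eV
Energy at n = 1: E_1 = -13.6057 × 3² / 1² = -122.451300 eV

For emission (electron falling to lower state), the photon energy is:
E_photon = E_8 - E_1 = |-1.913302 - (-122.451300)|
E_photon = 120.538 eV

This energy is carried away by the emitted photon.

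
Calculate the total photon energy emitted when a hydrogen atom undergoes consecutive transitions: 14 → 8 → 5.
0.4748 eV

The energy levels of hydrogen are E_n = -13.6057 / n² eV.

First transition (14 → 8):
ΔE₁ = |E_8 - E_14|
ΔE₁ = |-0.2125890625 - (-0.0694168367)| = 0.1431722 eV

Second transition (8 → 5):
ΔE₂ = |E_5 - E_8|
ΔE₂ = |-0.5442280000 - (-0.2125890625)| = 0.3316389 eV

Total energy released:
E_total = ΔE₁ + ΔE₂ = 0.1431722 + 0.3316389 = 0.4748 eV

Note: This equals the direct transition 14 → 5: 0.4748 eV ✓
Energy is conserved regardless of the path taken.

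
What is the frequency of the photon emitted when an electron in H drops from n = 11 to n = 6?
6.42e+13 Hz

First, find the transition energy:
E_11 = -13.6057 / 11² = -0.1124438 eV
E_6 = -13.6057 / 6² = -0.3779361 eV
|ΔE| = |E_6 - E_11| = 0.2654923 eV

Convert to Joules: E = 0.2654923 eV × (1.602177 × 10⁻¹⁹ J/eV) = 4.2537e-20 J

Using E = hf:
f = E/h = 4.2537e-20 J / (6.62607 × 10⁻³⁴ J·s)
f = 6.42e+13 Hz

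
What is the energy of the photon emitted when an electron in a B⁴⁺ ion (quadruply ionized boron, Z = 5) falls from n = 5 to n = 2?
71.4299 eV

The energy levels are E_n = -13.6057 Z² eV / n².

Energy at n = 5: E_5 = -13.6057 × 5² / 5² = -13.6057000 eV
Energy at n = 2: E_2 = -13.6057 × 5² / 2² = -85.0356250 eV

For emission (electron falling to lower state), the photon energy is:
E_photon = E_5 - E_2 = |-13.6057000 - (-85.0356250)|
E_photon = 71.4299 eV

This energy is carried away by the emitted photon.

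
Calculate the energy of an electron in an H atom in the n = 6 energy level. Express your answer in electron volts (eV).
-0.38 eV

The energy levels of a hydrogen-like atom are given by:
E_n = -13.6057 eV / n²

For n = 6:
E_6 = -13.6057 eV / 6²
E_6 = -13.6057 eV / 36
E_6 = -0.38 eV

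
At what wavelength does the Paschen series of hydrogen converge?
820.13862 nm

The series limit corresponds to the transition from n = ∞ to n = 3.
This is the highest energy (shortest wavelength) transition in the Paschen series.

E_∞ = 0 eV
E_3 = -13.6057 / 3² = -1.511744444 eV

Energy at series limit:
ΔE = E_∞ - E_3 = 0 - (-1.511744444) = 1.511744444 eV
λ = hc/E = 1239.84 eV·nm / 1.511744444 eV = 820.13862 nm

This energy equals the ionization energy from the n = 3 state of hydrogen.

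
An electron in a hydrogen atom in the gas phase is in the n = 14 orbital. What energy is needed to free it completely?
0.069417 eV

The ionization energy is the energy needed to remove the electron completely (n → ∞).

For hydrogen, E_n = -13.6057 eV / n².

At n = 14: E_14 = -13.6057 / 14² = -0.069416837 eV
At n = ∞: E_∞ = 0 eV

Ionization energy = E_∞ - E_14 = 0 - (-0.069416837) = 0.069416837 eV
Ionization energy ≈ 0.069417 eV

This is also called the binding energy of the electron in state n = 14.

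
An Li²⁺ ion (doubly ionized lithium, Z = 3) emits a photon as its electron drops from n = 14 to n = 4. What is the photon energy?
7.02845 eV

The energy levels are E_n = -13.6057 Z² eV / n².

Energy at n = 14: E_14 = -13.6057 × 3² / 14² = -0.62475153 eV
Energy at n = 4: E_4 = -13.6057 × 3² / 4² = -7.65320625 eV

For emission (electron falling to lower state), the photon energy is:
E_photon = E_14 - E_4 = |-0.62475153 - (-7.65320625)|
E_photon = 7.02845 eV

This energy is carried away by the emitted photon.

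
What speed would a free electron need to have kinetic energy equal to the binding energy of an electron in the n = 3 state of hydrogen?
7.2923e+05 m/s (or 0.24% of c)

The binding energy at n = 3 for hydrogen is:
E_3 = -13.6057/3² = -1.5117444 eV
|E_3| = 1.5117444 eV

Convert to Joules:
KE = 1.5117444 eV × (1.602177 × 10⁻¹⁹ J/eV) = 2.422082e-19 J

Using KE = ½mv²:
v = √(2·KE/m_e)
v = √(2 × 2.422082e-19 J / 9.10938 × 10⁻³¹ kg)
v = 7.2923e+05 m/s

This is approximately 0.24% the speed of light.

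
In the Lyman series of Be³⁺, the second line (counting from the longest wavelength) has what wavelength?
6.407333 nm

The lines of a series are numbered from the longest wavelength (smallest ΔE) outward; the second line is the transition from n = n_f + 2 to n_f.
The Lyman series has all transitions ending at n_f = 1.

For Be³⁺ (Z = 4), the second line (β-line) is the jump from n = 3 to n = 1:
E_3 = -13.6057 × 4² / 3² = -24.18791111 eV
E_1 = -13.6057 × 4² / 1² = -217.69120000 eV
ΔE = E_3 - E_1 = 193.50328889 eV

λ = hc/E = 1239.84 eV·nm / 193.50328889 eV
λ = 6.407333 nm

This is the β-line of the Lyman series in Be³⁺.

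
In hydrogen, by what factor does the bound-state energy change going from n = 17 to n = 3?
32.111111

Using E_n = -13.6057 Z² / n² eV with Z = 1:

E_3 = -13.6057 / 3² = -13.6057 / 9 = -1.511744444444 eV
E_17 = -13.6057 / 17² = -13.6057 / 289 = -0.047078546713 eV

The ratio is:
E_3/E_17 = (-1.511744444444) / (-0.047078546713)
E_3/E_17 = (-13.6057/9) / (-13.6057/289)
E_3/E_17 = 289/9
E_3/E_17 = 32.111111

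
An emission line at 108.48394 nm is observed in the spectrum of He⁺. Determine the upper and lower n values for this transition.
n = 5 → n = 2

First, find the photon energy from the wavelength (hc = 1239.84 eV·nm):
E = hc/λ = 1239.84 eV·nm / 108.48394 nm = 11.428788 eV

The energy levels of He⁺ satisfy E_n = -13.6057 × 2² / n² eV, so an emission n_i → n_f releases
ΔE = 13.6057 × 2² × (1/n_f² − 1/n_i²) eV.

Setting ΔE equal to the photon energy:
1/n_f² − 1/n_i² = 11.428788 / (13.6057 × 2²) = 0.21000000

Since 1/n_i² must be positive, we need 1/n_f² > 0.21000000, i.e. n_f ≤ 2. For each allowed n_f, solve n_i = (1/n_f² − 0.21000000)^(−1/2) and check whether it is a whole number:
  n_f = 1: 1/n_i² = 1.00000000 − 0.21000000 = 0.79000000 → n_i = 1.125  (not an integer) ✗
  n_f = 2: 1/n_i² = 0.25000000 − 0.21000000 = 0.04000000 → n_i = 5.000  → integer, n_i = 5 ✓

Only n_f = 2 gives an integer upper level, n_i = 5.

The transition is from n = 5 to n = 2 (emission).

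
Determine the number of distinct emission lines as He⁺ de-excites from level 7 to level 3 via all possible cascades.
10

The electron can occupy levels n = 3, 4, ..., 7 during de-excitation — that is m = 7 - 3 + 1 = 5 distinct levels.

The number of distinct spectral lines equals the number of ways to choose 2 of these m levels (each pair gives one possible emission transition):

Number of lines = m(m-1)/2 = 5×4/2 = 10

These correspond to all possible transitions between the 5 levels:
7 → 6, 7 → 5, 7 → 4, 7 → 3, 6 → 5, 6 → 4, 6 → 3, 5 → 4...

Each transition produces a photon with a unique energy (and thus wavelength). This count does not depend on Z.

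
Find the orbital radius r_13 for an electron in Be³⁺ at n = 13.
2.235774 nm (or 22.357737 Å)

The Bohr radius formula is:
r_n = n² a₀ / Z

where a₀ = 0.052917721 nm is the Bohr radius.

For Be³⁺ (Z = 4) at n = 13:
r_13 = 13² × 0.052917721 nm / 4
r_13 = 169 × 0.052917721 nm / 4
r_13 = 8.9430948 nm / 4
r_13 = 2.235774 nm

The electron orbits at approximately 2.235774 nm from the nucleus.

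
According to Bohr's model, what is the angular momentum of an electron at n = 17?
1.79277e-33 J·s (or 17ℏ)

In the Bohr model, angular momentum is quantized:
L = nℏ

where ℏ = h/(2π) = 1.0545718e-34 J·s

For n = 17:
L = 17 × 1.0545718e-34 J·s
L = 1.79277e-33 J·s

This can also be written as L = 17ℏ.
The angular momentum is an integer multiple of the reduced Planck constant.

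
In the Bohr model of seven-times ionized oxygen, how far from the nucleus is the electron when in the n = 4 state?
0.10584 nm (or 1.05836 Å)

The Bohr radius formula is:
r_n = n² a₀ / Z

where a₀ = 0.05291772 nm is the Bohr radius.

For O⁷⁺ (Z = 8) at n = 4:
r_4 = 4² × 0.05291772 nm / 8
r_4 = 16 × 0.05291772 nm / 8
r_4 = 0.846684 nm / 8
r_4 = 0.10584 nm

The electron orbits at approximately 0.10584 nm from the nucleus.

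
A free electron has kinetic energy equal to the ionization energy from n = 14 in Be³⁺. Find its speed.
6.251e+05 m/s (or 0.21% of c)

The binding energy at n = 14 for Be³⁺ is:
E_14 = -13.6057 × 4²/14² = -1.110669 eV
|E_14| = 1.110669 eV

Convert to Joules:
KE = 1.110669 eV × (1.602177 × 10⁻¹⁹ J/eV) = 1.77949e-19 J

Using KE = ½mv²:
v = √(2·KE/m_e)
v = √(2 × 1.77949e-19 J / 9.10938 × 10⁻³¹ kg)
v = 6.251e+05 m/s

This is approximately 0.21% the speed of light.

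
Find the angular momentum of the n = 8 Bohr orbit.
8.437e-34 J·s (or 8ℏ)

In the Bohr model, angular momentum is quantized:
L = nℏ

where ℏ = h/(2π) = 1.05457e-34 J·s

For n = 8:
L = 8 × 1.05457e-34 J·s
L = 8.437e-34 J·s

This can also be written as L = 8ℏ.
The angular momentum is an integer multiple of the reduced Planck constant.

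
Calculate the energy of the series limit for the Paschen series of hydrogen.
1.512 eV

The series limit corresponds to the transition from n = ∞ to n = 3.
This is the highest energy (shortest wavelength) transition in the Paschen series.

E_∞ = 0 eV
E_3 = -13.6057 / 3² = -1.512 eV

Energy at series limit:
ΔE = E_∞ - E_3 = 0 - (-1.512) = 1.512 eV

This energy equals the ionization energy from the n = 3 state of hydrogen.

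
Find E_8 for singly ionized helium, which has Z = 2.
-0.85 eV

For hydrogen-like ions, the energy levels scale with Z²:
E_n = -13.6057 Z² / n² eV

For He⁺ (Z = 2) at n = 8:
E_8 = -13.6057 × 2² / 8²
E_8 = -13.6057 × 4 / 64
E_8 = -54.4228 / 64
E_8 = -0.85 eV

The energy is 4 times more negative than hydrogen at the same n due to the stronger nuclear charge.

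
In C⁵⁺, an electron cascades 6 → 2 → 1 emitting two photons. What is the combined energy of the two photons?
476.19950 eV

The energy levels of C⁵⁺ are E_n = -13.6057 × 6² / n² eV.

First transition (6 → 2):
ΔE₁ = |E_2 - E_6|
ΔE₁ = |-122.45130000000 - (-13.60570000000)| = 108.84560000 eV

Second transition (2 → 1):
ΔE₂ = |E_1 - E_2|
ΔE₂ = |-489.80520000000 - (-122.45130000000)| = 367.35390000 eV

Total energy released:
E_total = ΔE₁ + ΔE₂ = 108.84560000 + 367.35390000 = 476.19950 eV

Note: This equals the direct transition 6 → 1: 476.19950 eV ✓
Energy is conserved regardless of the path taken.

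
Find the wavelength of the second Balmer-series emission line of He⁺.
121.50 nm

The lines of a series are numbered from the longest wavelength (smallest ΔE) outward; the second line is the transition from n = n_f + 2 to n_f.
The Balmer series has all transitions ending at n_f = 2.

For He⁺ (Z = 2), the second line (β-line) is the jump from n = 4 to n = 2:
E_4 = -13.6057 × 2² / 4² = -3.40143 eV
E_2 = -13.6057 × 2² / 2² = -13.60570 eV
ΔE = E_4 - E_2 = 10.20427 eV

λ = hc/E = 1239.84 eV·nm / 10.20427 eV
λ = 121.50 nm

This is the β-line of the Balmer series in He⁺.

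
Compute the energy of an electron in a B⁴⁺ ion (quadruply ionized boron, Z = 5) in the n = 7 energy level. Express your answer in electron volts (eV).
-6.94168 eV

The energy levels of a hydrogen-like atom are given by:
E_n = -13.6057 Z² / n² eV  (with Z = 5 for B⁴⁺)

For n = 7:
E_7 = -13.6057 × 5² / 7²
E_7 = -13.6057 × 25 / 49
E_7 = -6.94168 eV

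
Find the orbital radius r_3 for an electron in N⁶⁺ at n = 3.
0.06804 nm (or 0.68037 Å)

The Bohr radius formula is:
r_n = n² a₀ / Z

where a₀ = 0.05291772 nm is the Bohr radius.

For N⁶⁺ (Z = 7) at n = 3:
r_3 = 3² × 0.05291772 nm / 7
r_3 = 9 × 0.05291772 nm / 7
r_3 = 0.476259 nm / 7
r_3 = 0.06804 nm

The electron orbits at approximately 0.06804 nm from the nucleus.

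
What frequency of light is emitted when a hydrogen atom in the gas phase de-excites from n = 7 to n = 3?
2.9840e+14 Hz

First, find the transition energy:
E_7 = -13.6057 / 7² = -0.2776673 eV
E_3 = -13.6057 / 3² = -1.5117444 eV
|ΔE| = |E_3 - E_7| = 1.2340771 eV

Convert to Joules: E = 1.2340771 eV × (1.602177 × 10⁻¹⁹ J/eV) = 1.977210e-19 J

Using E = hf:
f = E/h = 1.977210e-19 J / (6.62607 × 10⁻³⁴ J·s)
f = 2.9840e+14 Hz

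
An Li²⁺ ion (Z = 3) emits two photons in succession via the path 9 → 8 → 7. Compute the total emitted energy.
0.99 eV

The energy levels of Li²⁺ are E_n = -13.6057 × 3² / n² eV.

First transition (9 → 8):
ΔE₁ = |E_8 - E_9|
ΔE₁ = |-1.91330156 - (-1.51174444)| = 0.40156 eV

Second transition (8 → 7):
ΔE₂ = |E_7 - E_8|
ΔE₂ = |-2.49900612 - (-1.91330156)| = 0.58570 eV

Total energy released:
E_total = ΔE₁ + ΔE₂ = 0.40156 + 0.58570 = 0.99 eV

Note: This equals the direct transition 9 → 7: 0.99 eV ✓
Energy is conserved regardless of the path taken.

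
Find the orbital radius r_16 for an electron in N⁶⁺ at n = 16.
1.9353 nm (or 19.3528 Å)

The Bohr radius formula is:
r_n = n² a₀ / Z

where a₀ = 0.0529177 nm is the Bohr radius.

For N⁶⁺ (Z = 7) at n = 16:
r_16 = 16² × 0.0529177 nm / 7
r_16 = 256 × 0.0529177 nm / 7
r_16 = 13.54693 nm / 7
r_16 = 1.9353 nm

The electron orbits at approximately 1.9353 nm from the nucleus.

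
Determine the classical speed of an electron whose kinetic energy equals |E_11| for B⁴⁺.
9.94406e+05 m/s (or 0.332% of c)

The binding energy at n = 11 for B⁴⁺ is:
E_11 = -13.6057 × 5²/11² = -2.81109504 eV
|E_11| = 2.81109504 eV

Convert to Joules:
KE = 2.81109504 eV × (1.602177 × 10⁻¹⁹ J/eV) = 4.5038718e-19 J

Using KE = ½mv²:
v = √(2·KE/m_e)
v = √(2 × 4.5038718e-19 J / 9.10938 × 10⁻³¹ kg)
v = 9.94406e+05 m/s

This is approximately 0.332% the speed of light.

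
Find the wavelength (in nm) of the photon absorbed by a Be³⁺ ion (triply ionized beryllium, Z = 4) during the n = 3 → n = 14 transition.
53.7257 nm

First, find the transition energy using E_n = -13.6057 Z² / n² eV:
E_3 = -13.6057 × 4² / 3² = -24.187911 eV
E_14 = -13.6057 × 4² / 14² = -1.110669 eV

Photon energy: |ΔE| = |E_14 - E_3| = 23.077242 eV

Convert to wavelength using E = hc/λ with hc = 1239.84 eV·nm:
λ = hc/E = 1239.84 eV·nm / 23.077242 eV
λ = 53.7257 nm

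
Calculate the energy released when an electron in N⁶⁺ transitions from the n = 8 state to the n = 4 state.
31.25059 eV

The energy levels are E_n = -13.6057 Z² eV / n².

Energy at n = 8: E_8 = -13.6057 × 7² / 8² = -10.41686406 eV
Energy at n = 4: E_4 = -13.6057 × 7² / 4² = -41.66745625 eV

For emission (electron falling to lower state), the photon energy is:
E_photon = E_8 - E_4 = |-10.41686406 - (-41.66745625)|
E_photon = 31.25059 eV

This energy is carried away by the emitted photon.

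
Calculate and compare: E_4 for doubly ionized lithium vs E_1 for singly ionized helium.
He⁺ at n = 1 (E = -54.42280 eV)

Using E_n = -13.6057 Z² / n² eV:

Li²⁺ (Z = 3) at n = 4:
E = -13.6057 × 3² / 4² = -13.6057 × 9 / 16 = -7.65320625 eV

He⁺ (Z = 2) at n = 1:
E = -13.6057 × 2² / 1² = -13.6057 × 4 / 1 = -54.42280000 eV

Since -54.42280000 eV < -7.65320625 eV,
He⁺ at n = 1 is more tightly bound (requires more energy to ionize).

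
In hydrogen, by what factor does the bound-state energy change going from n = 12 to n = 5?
5.760

Using E_n = -13.6057 Z² / n² eV with Z = 1:

E_5 = -13.6057 / 5² = -13.6057 / 25 = -0.544228000 eV
E_12 = -13.6057 / 12² = -13.6057 / 144 = -0.094484028 eV

The ratio is:
E_5/E_12 = (-0.544228000) / (-0.094484028)
E_5/E_12 = (-13.6057/25) / (-13.6057/144)
E_5/E_12 = 144/25
E_5/E_12 = 5.760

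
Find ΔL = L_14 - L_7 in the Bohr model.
7.3820e-34 J·s (or 7ℏ)

In the Bohr model, L_n = nℏ where ℏ = 1.054572e-34 J·s.

L_14 = 14ℏ = 1.476401e-33 J·s
L_7 = 7ℏ = 7.382004e-34 J·s

ΔL = L_14 - L_7 = (14 - 7)ℏ = 7ℏ
ΔL = 7 × 1.054572e-34 J·s = 7.3820e-34 J·s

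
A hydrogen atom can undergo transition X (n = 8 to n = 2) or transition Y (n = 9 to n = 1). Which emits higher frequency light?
9 → 1

Calculate the energy for each transition:

Transition 8 → 2:
ΔE₁ = |E_2 - E_8| = |-13.6057/2² - (-13.6057/8²)|
ΔE₁ = |-3.40142500000 - (-0.21258906250)| = 3.18883594 eV

Transition 9 → 1:
ΔE₂ = |E_1 - E_9| = |-13.6057/1² - (-13.6057/9²)|
ΔE₂ = |-13.60570000000 - (-0.16797160494)| = 13.43772840 eV

Since 13.43772840 eV > 3.18883594 eV, the transition 9 → 1 emits the more energetic photon.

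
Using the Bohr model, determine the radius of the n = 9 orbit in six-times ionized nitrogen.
0.6123 nm (or 6.1233 Å)

The Bohr radius formula is:
r_n = n² a₀ / Z

where a₀ = 0.0529177 nm is the Bohr radius.

For N⁶⁺ (Z = 7) at n = 9:
r_9 = 9² × 0.0529177 nm / 7
r_9 = 81 × 0.0529177 nm / 7
r_9 = 4.28633 nm / 7
r_9 = 0.6123 nm

The electron orbits at approximately 0.6123 nm from the nucleus.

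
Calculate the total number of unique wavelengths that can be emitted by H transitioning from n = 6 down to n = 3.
6

The electron can occupy levels n = 3, 4, ..., 6 during de-excitation — that is m = 6 - 3 + 1 = 4 distinct levels.

The number of distinct spectral lines equals the number of ways to choose 2 of these m levels (each pair gives one possible emission transition):

Number of lines = m(m-1)/2 = 4×3/2 = 6

These correspond to all possible transitions between the 4 levels:
6 → 5, 6 → 4, 6 → 3, 5 → 4, 5 → 3, 4 → 3

Each transition produces a photon with a unique energy (and thus wavelength). This count does not depend on Z.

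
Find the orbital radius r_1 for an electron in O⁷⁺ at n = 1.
0.0066 nm (or 0.0662 Å)

The Bohr radius formula is:
r_n = n² a₀ / Z

where a₀ = 0.0529177 nm is the Bohr radius.

For O⁷⁺ (Z = 8) at n = 1:
r_1 = 1² × 0.0529177 nm / 8
r_1 = 1 × 0.0529177 nm / 8
r_1 = 0.05292 nm / 8
r_1 = 0.0066 nm

The electron orbits at approximately 0.0066 nm from the nucleus.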